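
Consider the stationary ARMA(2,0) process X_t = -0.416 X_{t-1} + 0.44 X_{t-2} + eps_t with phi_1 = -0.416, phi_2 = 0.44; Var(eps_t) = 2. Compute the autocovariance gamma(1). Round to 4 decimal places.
\gamma(1) = -4.1110

Multiply the model equation by X_{t-k} and take expectations. With theta_0 = psi_0 = 1 and psi_j the MA(infinity) weights, this gives
  gamma(k) - sum_i phi_i gamma(k-i) = c_k,
  c_k = sigma^2 * sum_{j=k..q} theta_j psi_{j-k}   (c_k = 0 for k > q),
using gamma(-m) = gamma(m).
Pure AR (q = 0): c_0 = sigma^2 = 2, c_k = 0 for k >= 1.
Equations for k = 0, 1, 2 (AR order 2, c_2 = 0):
  (E0) gamma(0) = phi_1 gamma(1) + phi_2 gamma(2) + c_0
  (E1) gamma(1) = phi_1 gamma(0) + phi_2 gamma(1) + c_1
  (E2) gamma(2) = phi_1 gamma(1) + phi_2 gamma(0)
From (E1): gamma(1) = A gamma(0) + B with
  A = phi_1 / (1 - phi_2) = -0.416 / 0.56 = -0.742857,   B = c_1 / (1 - phi_2) = 0 / 0.56 = 0.
Insert (E2) into (E0): gamma(0) (1 - phi_2^2) = phi_1 (1 + phi_2) gamma(1) + c_0.
  phi_1 (1 + phi_2) = (-0.416)(1.44) = -0.59904,   1 - phi_2^2 = 0.8064.
Replace gamma(1) by A gamma(0) + B and collect gamma(0):
  gamma(0) [0.8064 - (-0.59904)(-0.742857)] = c_0 = 2
  gamma(0) * 0.361399 = 2
  gamma(0) = 2 / 0.361399 = 5.534052.
  gamma(1) = A gamma(0) = (-0.742857)(5.534052) = -4.11101.
Therefore gamma(1) = -4.1110 (to 4 decimal places).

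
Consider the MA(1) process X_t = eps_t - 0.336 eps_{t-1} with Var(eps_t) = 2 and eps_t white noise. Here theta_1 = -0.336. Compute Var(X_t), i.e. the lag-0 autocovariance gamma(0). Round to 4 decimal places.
\gamma(0) = 2.2258

For an MA(q) process X_t = eps_t + sum_i theta_i eps_{t-i} with
Var(eps_t) = sigma^2, the variance is
  gamma(0) = sigma^2 * (1 + sum_i theta_i^2).
  sum_i theta_i^2 = (-0.336)^2 = 0.112896.
  gamma(0) = 2 * (1 + 0.112896) = 2 * 1.112896 = 2.225792, which rounds to 2.2258.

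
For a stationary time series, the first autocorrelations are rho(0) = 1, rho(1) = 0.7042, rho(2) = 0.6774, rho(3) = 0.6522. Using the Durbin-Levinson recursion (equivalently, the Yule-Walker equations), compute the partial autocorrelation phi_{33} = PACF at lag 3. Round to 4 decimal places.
\phi_{33} = 0.2128

The PACF at lag k is phi_{kk}, the last component of the solution
to the Yule-Walker system G_k phi = r_k where
  (G_k)_{ij} = rho(|i - j|), (r_k)_i = rho(i), i,j = 1..k.
Equivalently, Durbin-Levinson gives phi_{kk} iteratively:
  phi_{11} = rho(1)
  phi_{kk} = [rho(k) - sum_{j=1..k-1} phi_{k-1,j} rho(k-j)]
            / [1 - sum_{j=1..k-1} phi_{k-1,j} rho(j)],
  phi_{k,j} = phi_{k-1,j} - phi_{kk} phi_{k-1,k-j},  j = 1..k-1.
Step k = 1:
  phi_11 = rho(1) = 0.7042.
Step k = 2:
  phi_22 = [rho(2) - phi_11 rho(1)] / [1 - phi_11 rho(1)] = [0.6774 - (0.7042)(0.7042)] / [1 - (0.7042)(0.7042)]
         = 0.18150236 / 0.50410236 = 0.360051.
  Update: phi_21 = phi_11 - phi_22 phi_11 = 0.7042 - (0.360051)(0.7042) = 0.450652.
Step k = 3:
  phi_33 = [rho(3) - phi_21 rho(2) - phi_22 rho(1)] / [1 - phi_21 rho(1) - phi_22 rho(2)]
    numerator   = 0.6522 - (0.450652)(0.6774) - (0.360051)(0.7042) = 0.09338045
    denominator = 1 - (0.450652)(0.7042) - (0.360051)(0.6774) = 0.43875233
  phi_33 = 0.09338045 / 0.43875233 = 0.2128.
Therefore phi_{33} = 0.2128.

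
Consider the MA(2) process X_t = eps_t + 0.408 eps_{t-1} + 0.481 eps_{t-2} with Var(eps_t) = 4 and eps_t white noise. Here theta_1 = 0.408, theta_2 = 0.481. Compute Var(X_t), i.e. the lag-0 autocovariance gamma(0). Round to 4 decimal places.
\gamma(0) = 5.5913

For an MA(q) process X_t = eps_t + sum_i theta_i eps_{t-i} with
Var(eps_t) = sigma^2, the variance is
  gamma(0) = sigma^2 * (1 + sum_i theta_i^2).
  sum_i theta_i^2 = (0.408)^2 + (0.481)^2 = 0.166464 + 0.231361 = 0.397825.
  gamma(0) = 4 * (1 + 0.397825) = 4 * 1.397825 = 5.5913.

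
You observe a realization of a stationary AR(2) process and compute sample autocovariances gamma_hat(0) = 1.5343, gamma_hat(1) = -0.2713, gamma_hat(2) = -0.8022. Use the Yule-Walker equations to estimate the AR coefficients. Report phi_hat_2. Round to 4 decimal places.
\hat\phi_{2} = -0.5720

The Yule-Walker equations for an AR(p) process read, in matrix form,
  Gamma_p phi = r_p,   with   (Gamma_p)_{ij} = gamma(|i - j|),
                       (r_p)_i = gamma(i),   i,j = 1..p.
Substitute the sample gammas (Toeplitz matrix and right-hand side of size 2):
  Gamma_p = [[1.5343, -0.2713], [-0.2713, 1.5343]]
  r_p     = [-0.2713, -0.8022]
Written out:
  1.5343 phi_1 - 0.2713 phi_2 = -0.2713
  -0.2713 phi_1 + 1.5343 phi_2 = -0.8022
Solve by Cramer's rule:
  det = gamma(0)^2 - gamma(1)^2 = (1.5343)^2 - (-0.2713)^2 = 2.35407649 - 0.07360369 = 2.2804728
  phi_hat_1 = [gamma(1) gamma(0) - gamma(1) gamma(2)] / det = [(-0.2713)(1.5343) - (-0.2713)(-0.8022)] / 2.2804728 = -0.63389245 / 2.2804728 = -0.278
  phi_hat_2 = [gamma(0) gamma(2) - gamma(1)^2] / det = [(1.5343)(-0.8022) - (-0.2713)^2] / 2.2804728 = -1.30441915 / 2.2804728 = -0.572
So phi_hat = [-0.2780, -0.5720].
Therefore phi_hat_2 = -0.5720.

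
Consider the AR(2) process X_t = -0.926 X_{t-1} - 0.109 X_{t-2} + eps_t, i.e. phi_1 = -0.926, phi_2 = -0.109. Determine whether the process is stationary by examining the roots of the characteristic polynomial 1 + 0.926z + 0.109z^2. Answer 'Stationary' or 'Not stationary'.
\text{Stationary}

The AR(p) characteristic polynomial is P(z) = 1 + 0.926z + 0.109z^2.
Stationarity requires all roots to lie outside the unit circle, i.e. |z| > 1 for every root.
Set 1 + (0.926) z + (0.109) z^2 = 0, i.e. a z^2 + b z + c = 0 with a = 0.109, b = 0.926, c = 1.
Discriminant D = b^2 - 4ac = (0.926)^2 - 4*(0.109)*1 = 0.857476 - (0.436) = 0.421476.
D >= 0, so the roots are real: z = (-b +/- sqrt(D)) / (2a) = (-0.926 +/- 0.649212) / (0.218).
  z_1 = (-0.926 + 0.649212) / (0.218) = -1.2697,   |z_1| = 1.2697.
  z_2 = (-0.926 - 0.649212) / (0.218) = -7.2257,   |z_2| = 7.2257.
Moduli of all roots: 1.2697, 7.2257.
All moduli strictly greater than 1? Yes.
Verdict: Stationary.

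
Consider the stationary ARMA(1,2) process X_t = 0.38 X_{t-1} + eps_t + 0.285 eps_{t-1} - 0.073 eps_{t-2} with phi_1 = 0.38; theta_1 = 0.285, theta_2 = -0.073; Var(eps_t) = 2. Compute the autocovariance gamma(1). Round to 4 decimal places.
\gamma(1) = 1.5977

Multiply the model equation by X_{t-k} and take expectations. With theta_0 = psi_0 = 1 and psi_j the MA(infinity) weights, this gives
  gamma(k) - sum_i phi_i gamma(k-i) = c_k,
  c_k = sigma^2 * sum_{j=k..q} theta_j psi_{j-k}   (c_k = 0 for k > q),
using gamma(-m) = gamma(m).
psi-weights needed (psi_j = theta_j + sum_i phi_i psi_{j-i}):
  psi_1 = theta_1 + phi_1 = 0.285 + (0.38) = 0.665
  psi_2 = theta_2 + phi_1 psi_1 = -0.073 + (0.38)(0.665) = 0.1797
Right-hand sides:
  c_0 = sigma^2 (1 + theta_1 psi_1 + theta_2 psi_2) = 2 * (1 + (0.285)(0.665) + (-0.073)(0.1797)) = 2 * 1.176407 = 2.352814
  c_1 = sigma^2 (theta_1 + theta_2 psi_1) = 2 * (0.285 + (-0.073)(0.665)) = 0.47291
  c_2 = sigma^2 theta_2 = 2 * (-0.073) = -0.146
Equations for k = 0 and k = 1 (AR order 1):
  gamma(0) = phi_1 gamma(1) + c_0
  gamma(1) = phi_1 gamma(0) + c_1
Substituting the second into the first: gamma(0) (1 - phi_1^2) = c_0 + phi_1 c_1, so
  gamma(0) = (c_0 + phi_1 c_1) / (1 - phi_1^2) = (2.352814 + (0.38)(0.47291)) / (1 - (0.38)^2) = 2.53252 / 0.8556 = 2.959934.
  gamma(1) = phi_1 gamma(0) + c_1 = (0.38)(2.959934) + (0.47291) = 1.597685.
Therefore gamma(1) = 1.5977 (to 4 decimal places).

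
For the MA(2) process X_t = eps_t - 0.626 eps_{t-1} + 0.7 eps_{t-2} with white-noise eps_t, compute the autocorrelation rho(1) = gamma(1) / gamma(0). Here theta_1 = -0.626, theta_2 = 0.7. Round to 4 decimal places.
\rho(1) = -0.5655

For an MA(q) process with theta_0 = 1, the autocovariance is
  gamma(k) = sigma^2 * sum_{i=0..q-k} theta_i * theta_{i+k},
and rho(k) = gamma(k) / gamma(0). Sigma^2 cancels.
  numerator   = (1)*(-0.626) + (-0.626)*(0.7) = -1.0642.
  denominator = (1)^2 + (-0.626)^2 + (0.7)^2 = 1.881876.
  rho(1) = -1.0642 / 1.881876 = -0.5655.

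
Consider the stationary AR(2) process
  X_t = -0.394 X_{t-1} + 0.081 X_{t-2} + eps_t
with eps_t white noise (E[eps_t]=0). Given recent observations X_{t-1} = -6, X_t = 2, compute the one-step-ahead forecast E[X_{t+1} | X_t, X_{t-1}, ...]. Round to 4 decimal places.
E[X_{t+1} \mid \mathcal F_t] = -1.2740

For an AR(p) model X_t = c + sum_i phi_i X_{t-i} + eps_t, the
one-step-ahead conditional mean is
  E[X_{t+1} | X_t, ...] = c + sum_i phi_i X_{t+1-i}.
Substitute known values:
  E[X_{t+1} | ...] = (-0.394) * (2) + (0.081) * (-6)
                   = -1.2740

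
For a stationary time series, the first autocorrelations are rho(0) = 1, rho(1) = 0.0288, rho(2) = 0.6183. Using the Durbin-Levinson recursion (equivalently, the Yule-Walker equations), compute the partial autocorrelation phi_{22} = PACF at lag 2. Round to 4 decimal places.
\phi_{22} = 0.6180

The PACF at lag k is phi_{kk}, the last component of the solution
to the Yule-Walker system G_k phi = r_k where
  (G_k)_{ij} = rho(|i - j|), (r_k)_i = rho(i), i,j = 1..k.
Equivalently, Durbin-Levinson gives phi_{kk} iteratively:
  phi_{11} = rho(1)
  phi_{kk} = [rho(k) - sum_{j=1..k-1} phi_{k-1,j} rho(k-j)]
            / [1 - sum_{j=1..k-1} phi_{k-1,j} rho(j)],
  phi_{k,j} = phi_{k-1,j} - phi_{kk} phi_{k-1,k-j},  j = 1..k-1.
Step k = 1:
  phi_11 = rho(1) = 0.0288.
Step k = 2:
  phi_22 = [rho(2) - phi_11 rho(1)] / [1 - phi_11 rho(1)] = [0.6183 - (0.0288)(0.0288)] / [1 - (0.0288)(0.0288)]
         = 0.61747056 / 0.99917056 = 0.618.
Therefore phi_{22} = 0.6180.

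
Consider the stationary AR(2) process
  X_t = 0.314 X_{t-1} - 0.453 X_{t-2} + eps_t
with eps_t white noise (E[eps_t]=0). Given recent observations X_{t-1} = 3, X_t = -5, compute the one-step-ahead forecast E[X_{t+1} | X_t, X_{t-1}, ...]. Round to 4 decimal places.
E[X_{t+1} \mid \mathcal F_t] = -2.9290

For an AR(p) model X_t = c + sum_i phi_i X_{t-i} + eps_t, the
one-step-ahead conditional mean is
  E[X_{t+1} | X_t, ...] = c + sum_i phi_i X_{t+1-i}.
Substitute known values:
  E[X_{t+1} | ...] = (0.314) * (-5) + (-0.453) * (3)
                   = -2.9290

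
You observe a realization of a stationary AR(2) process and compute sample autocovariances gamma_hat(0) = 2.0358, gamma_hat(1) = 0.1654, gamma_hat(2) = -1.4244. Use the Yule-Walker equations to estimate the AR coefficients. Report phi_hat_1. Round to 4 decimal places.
\hat\phi_{1} = 0.1390

The Yule-Walker equations for an AR(p) process read, in matrix form,
  Gamma_p phi = r_p,   with   (Gamma_p)_{ij} = gamma(|i - j|),
                       (r_p)_i = gamma(i),   i,j = 1..p.
Substitute the sample gammas (Toeplitz matrix and right-hand side of size 2):
  Gamma_p = [[2.0358, 0.1654], [0.1654, 2.0358]]
  r_p     = [0.1654, -1.4244]
Written out:
  2.0358 phi_1 + 0.1654 phi_2 = 0.1654
  0.1654 phi_1 + 2.0358 phi_2 = -1.4244
Solve by Cramer's rule:
  det = gamma(0)^2 - gamma(1)^2 = (2.0358)^2 - (0.1654)^2 = 4.14448164 - 0.02735716 = 4.11712448
  phi_hat_1 = [gamma(1) gamma(0) - gamma(1) gamma(2)] / det = [(0.1654)(2.0358) - (0.1654)(-1.4244)] / 4.11712448 = 0.57231708 / 4.11712448 = 0.139
  phi_hat_2 = [gamma(0) gamma(2) - gamma(1)^2] / det = [(2.0358)(-1.4244) - (0.1654)^2] / 4.11712448 = -2.92715068 / 4.11712448 = -0.711
So phi_hat = [0.1390, -0.7110].
Therefore phi_hat_1 = 0.1390.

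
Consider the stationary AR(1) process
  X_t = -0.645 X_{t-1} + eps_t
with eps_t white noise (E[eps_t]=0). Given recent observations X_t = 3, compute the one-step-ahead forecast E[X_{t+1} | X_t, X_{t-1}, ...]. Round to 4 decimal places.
E[X_{t+1} \mid \mathcal F_t] = -1.9350

For an AR(p) model X_t = c + sum_i phi_i X_{t-i} + eps_t, the
one-step-ahead conditional mean is
  E[X_{t+1} | X_t, ...] = c + sum_i phi_i X_{t+1-i}.
Substitute known values:
  E[X_{t+1} | ...] = (-0.645) * (3)
                   = -1.9350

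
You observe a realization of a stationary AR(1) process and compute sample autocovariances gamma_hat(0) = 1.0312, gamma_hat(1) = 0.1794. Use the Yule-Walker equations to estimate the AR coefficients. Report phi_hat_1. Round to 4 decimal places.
\hat\phi_{1} = 0.1740

The Yule-Walker equations for an AR(p) process read, in matrix form,
  Gamma_p phi = r_p,   with   (Gamma_p)_{ij} = gamma(|i - j|),
                       (r_p)_i = gamma(i),   i,j = 1..p.
Substitute the sample gammas (Toeplitz matrix and right-hand side of size 1):
  Gamma_p = [[1.0312]]
  r_p     = [0.1794]
With p = 1 this is the single equation gamma(0) phi_1 = gamma(1):
  phi_hat_1 = gamma(1) / gamma(0) = 0.1794 / 1.0312 = 0.1740.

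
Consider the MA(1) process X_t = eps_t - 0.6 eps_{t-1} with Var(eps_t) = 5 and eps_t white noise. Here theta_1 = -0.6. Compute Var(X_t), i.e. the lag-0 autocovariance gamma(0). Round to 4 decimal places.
\gamma(0) = 6.8000

For an MA(q) process X_t = eps_t + sum_i theta_i eps_{t-i} with
Var(eps_t) = sigma^2, the variance is
  gamma(0) = sigma^2 * (1 + sum_i theta_i^2).
  sum_i theta_i^2 = (-0.6)^2 = 0.36.
  gamma(0) = 5 * (1 + 0.36) = 5 * 1.36 = 6.8, which rounds to 6.8000.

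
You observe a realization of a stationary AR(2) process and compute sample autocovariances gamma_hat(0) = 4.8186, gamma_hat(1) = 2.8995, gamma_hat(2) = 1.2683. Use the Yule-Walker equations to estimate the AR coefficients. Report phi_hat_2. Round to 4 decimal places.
\hat\phi_{2} = -0.1550

The Yule-Walker equations for an AR(p) process read, in matrix form,
  Gamma_p phi = r_p,   with   (Gamma_p)_{ij} = gamma(|i - j|),
                       (r_p)_i = gamma(i),   i,j = 1..p.
Substitute the sample gammas (Toeplitz matrix and right-hand side of size 2):
  Gamma_p = [[4.8186, 2.8995], [2.8995, 4.8186]]
  r_p     = [2.8995, 1.2683]
Written out:
  4.8186 phi_1 + 2.8995 phi_2 = 2.8995
  2.8995 phi_1 + 4.8186 phi_2 = 1.2683
Solve by Cramer's rule:
  det = gamma(0)^2 - gamma(1)^2 = (4.8186)^2 - (2.8995)^2 = 23.21890596 - 8.40710025 = 14.81180571
  phi_hat_1 = [gamma(1) gamma(0) - gamma(1) gamma(2)] / det = [(2.8995)(4.8186) - (2.8995)(1.2683)] / 14.81180571 = 10.29409485 / 14.81180571 = 0.695
  phi_hat_2 = [gamma(0) gamma(2) - gamma(1)^2] / det = [(4.8186)(1.2683) - (2.8995)^2] / 14.81180571 = -2.29566987 / 14.81180571 = -0.155
So phi_hat = [0.6950, -0.1550].
Therefore phi_hat_2 = -0.1550.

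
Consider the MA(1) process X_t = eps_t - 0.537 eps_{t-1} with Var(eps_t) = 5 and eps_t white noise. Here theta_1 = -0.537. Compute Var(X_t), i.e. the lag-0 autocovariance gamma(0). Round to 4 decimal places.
\gamma(0) = 6.4418

For an MA(q) process X_t = eps_t + sum_i theta_i eps_{t-i} with
Var(eps_t) = sigma^2, the variance is
  gamma(0) = sigma^2 * (1 + sum_i theta_i^2).
  sum_i theta_i^2 = (-0.537)^2 = 0.288369.
  gamma(0) = 5 * (1 + 0.288369) = 5 * 1.288369 = 6.441845, which rounds to 6.4418.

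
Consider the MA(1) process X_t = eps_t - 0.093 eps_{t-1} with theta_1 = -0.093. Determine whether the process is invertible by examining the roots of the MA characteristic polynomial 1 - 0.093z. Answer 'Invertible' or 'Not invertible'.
\text{Invertible}

The MA(q) characteristic polynomial is P(z) = 1 - 0.093z.
Invertibility requires all roots to lie outside the unit circle, i.e. |z| > 1 for every root.
This is linear in z: 1 + (-0.093) z = 0  =>  z = -1/(-0.093) = 10.752688,  |z| = 10.752688.
Moduli of all roots: 10.7527.
All moduli strictly greater than 1? Yes.
Verdict: Invertible.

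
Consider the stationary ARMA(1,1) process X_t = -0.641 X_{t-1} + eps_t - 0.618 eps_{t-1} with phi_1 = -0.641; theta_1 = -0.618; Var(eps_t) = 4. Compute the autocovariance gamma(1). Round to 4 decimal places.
\gamma(1) = -11.9347

Multiply the model equation by X_{t-k} and take expectations. With theta_0 = psi_0 = 1 and psi_j the MA(infinity) weights, this gives
  gamma(k) - sum_i phi_i gamma(k-i) = c_k,
  c_k = sigma^2 * sum_{j=k..q} theta_j psi_{j-k}   (c_k = 0 for k > q),
using gamma(-m) = gamma(m).
psi-weights needed (psi_j = theta_j + sum_i phi_i psi_{j-i}):
  psi_1 = theta_1 + phi_1 = -0.618 + (-0.641) = -1.259
Right-hand sides:
  c_0 = sigma^2 (1 + theta_1 psi_1) = 4 * (1 + (-0.618)(-1.259)) = 4 * 1.778062 = 7.112248
  c_1 = sigma^2 theta_1 = 4 * (-0.618) = -2.472
  c_2 = 0
Equations for k = 0 and k = 1 (AR order 1):
  gamma(0) = phi_1 gamma(1) + c_0
  gamma(1) = phi_1 gamma(0) + c_1
Substituting the second into the first: gamma(0) (1 - phi_1^2) = c_0 + phi_1 c_1, so
  gamma(0) = (c_0 + phi_1 c_1) / (1 - phi_1^2) = (7.112248 + (-0.641)(-2.472)) / (1 - (-0.641)^2) = 8.6968 / 0.589119 = 14.762382.
  gamma(1) = phi_1 gamma(0) + c_1 = (-0.641)(14.762382) + (-2.472) = -11.934687.
Therefore gamma(1) = -11.9347 (to 4 decimal places).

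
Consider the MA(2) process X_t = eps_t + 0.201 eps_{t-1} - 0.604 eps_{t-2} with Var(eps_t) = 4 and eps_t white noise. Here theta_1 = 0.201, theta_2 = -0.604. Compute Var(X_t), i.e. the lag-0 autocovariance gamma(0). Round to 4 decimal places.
\gamma(0) = 5.6209

For an MA(q) process X_t = eps_t + sum_i theta_i eps_{t-i} with
Var(eps_t) = sigma^2, the variance is
  gamma(0) = sigma^2 * (1 + sum_i theta_i^2).
  sum_i theta_i^2 = (0.201)^2 + (-0.604)^2 = 0.040401 + 0.364816 = 0.405217.
  gamma(0) = 4 * (1 + 0.405217) = 4 * 1.405217 = 5.620868, which rounds to 5.6209.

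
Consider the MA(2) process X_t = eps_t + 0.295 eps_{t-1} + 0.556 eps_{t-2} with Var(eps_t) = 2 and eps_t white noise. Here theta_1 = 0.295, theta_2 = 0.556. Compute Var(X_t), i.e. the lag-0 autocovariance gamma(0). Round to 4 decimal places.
\gamma(0) = 2.7923

For an MA(q) process X_t = eps_t + sum_i theta_i eps_{t-i} with
Var(eps_t) = sigma^2, the variance is
  gamma(0) = sigma^2 * (1 + sum_i theta_i^2).
  sum_i theta_i^2 = (0.295)^2 + (0.556)^2 = 0.087025 + 0.309136 = 0.396161.
  gamma(0) = 2 * (1 + 0.396161) = 2 * 1.396161 = 2.792322, which rounds to 2.7923.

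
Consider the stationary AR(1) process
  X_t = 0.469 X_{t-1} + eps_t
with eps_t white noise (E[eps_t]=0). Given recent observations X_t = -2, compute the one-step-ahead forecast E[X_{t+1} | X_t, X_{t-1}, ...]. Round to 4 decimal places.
E[X_{t+1} \mid \mathcal F_t] = -0.9380

For an AR(p) model X_t = c + sum_i phi_i X_{t-i} + eps_t, the
one-step-ahead conditional mean is
  E[X_{t+1} | X_t, ...] = c + sum_i phi_i X_{t+1-i}.
Substitute known values:
  E[X_{t+1} | ...] = (0.469) * (-2)
                   = -0.9380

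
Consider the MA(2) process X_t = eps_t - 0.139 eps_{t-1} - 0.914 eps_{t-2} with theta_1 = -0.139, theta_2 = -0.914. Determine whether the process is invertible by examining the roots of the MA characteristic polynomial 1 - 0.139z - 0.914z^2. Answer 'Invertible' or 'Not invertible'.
\text{Not invertible}

The MA(q) characteristic polynomial is P(z) = 1 - 0.139z - 0.914z^2.
Invertibility requires all roots to lie outside the unit circle, i.e. |z| > 1 for every root.
Set 1 + (-0.139) z + (-0.914) z^2 = 0, i.e. a z^2 + b z + c = 0 with a = -0.914, b = -0.139, c = 1.
Discriminant D = b^2 - 4ac = (-0.139)^2 - 4*(-0.914)*1 = 0.019321 - (-3.656) = 3.675321.
D >= 0, so the roots are real: z = (-b +/- sqrt(D)) / (2a) = (0.139 +/- 1.917113) / (-1.828).
  z_1 = (0.139 + 1.917113) / (-1.828) = -1.1248,   |z_1| = 1.1248.
  z_2 = (0.139 - 1.917113) / (-1.828) = 0.9727,   |z_2| = 0.9727.
Moduli of all roots: 1.1248, 0.9727.
All moduli strictly greater than 1? No.
Verdict: Not invertible.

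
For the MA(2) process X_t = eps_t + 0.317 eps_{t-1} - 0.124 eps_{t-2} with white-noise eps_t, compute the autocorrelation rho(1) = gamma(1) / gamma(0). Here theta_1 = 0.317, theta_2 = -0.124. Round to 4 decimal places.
\rho(1) = 0.2489

For an MA(q) process with theta_0 = 1, the autocovariance is
  gamma(k) = sigma^2 * sum_{i=0..q-k} theta_i * theta_{i+k},
and rho(k) = gamma(k) / gamma(0). Sigma^2 cancels.
  numerator   = (1)*(0.317) + (0.317)*(-0.124) = 0.277692.
  denominator = (1)^2 + (0.317)^2 + (-0.124)^2 = 1.115865.
  rho(1) = 0.277692 / 1.115865 = 0.2489.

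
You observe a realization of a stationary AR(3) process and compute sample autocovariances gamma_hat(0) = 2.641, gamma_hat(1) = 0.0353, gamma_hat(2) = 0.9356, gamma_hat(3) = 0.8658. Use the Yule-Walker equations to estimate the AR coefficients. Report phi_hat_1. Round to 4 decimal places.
\hat\phi_{1} = -0.1210

The Yule-Walker equations for an AR(p) process read, in matrix form,
  Gamma_p phi = r_p,   with   (Gamma_p)_{ij} = gamma(|i - j|),
                       (r_p)_i = gamma(i),   i,j = 1..p.
Substitute the sample gammas (Toeplitz matrix and right-hand side of size 3):
  Gamma_p = [[2.641, 0.0353, 0.9356], [0.0353, 2.641, 0.0353], [0.9356, 0.0353, 2.641]]
  r_p     = [0.0353, 0.9356, 0.8658]
Written out (R1..R3):
  (R1) 2.641 phi_1 + 0.0353 phi_2 + 0.9356 phi_3 = 0.0353
  (R2) 0.0353 phi_1 + 2.641 phi_2 + 0.0353 phi_3 = 0.9356
  (R3) 0.9356 phi_1 + 0.0353 phi_2 + 2.641 phi_3 = 0.8658
Gaussian elimination:
  R2 <- R2 - (0.0353/2.641) R1 = R2 - (0.013366) R1:  2.640528 phi_2 + 0.022795 phi_3 = 0.935128
  R3 <- R3 - (0.9356/2.641) R1 = R3 - (0.35426) R1:  0.022795 phi_2 + 2.309555 phi_3 = 0.853295
  R3 <- R3 - (0.022795/2.640528) R2 = R3 - (0.008633) R2:  2.309358 phi_3 = 0.845222
Back-substitution:
  phi_hat_3 = 0.845222 / 2.309358 = 0.365999
  phi_hat_2 = (0.935128 - (0.022795)(0.365999)) / 2.640528 = 0.350985
  phi_hat_1 = (0.0353 - (0.0353)(0.350985) - (0.9356)(0.365999)) / 2.641 = -0.120984
So phi_hat = [-0.1210, 0.3510, 0.3660].
Therefore phi_hat_1 = -0.1210.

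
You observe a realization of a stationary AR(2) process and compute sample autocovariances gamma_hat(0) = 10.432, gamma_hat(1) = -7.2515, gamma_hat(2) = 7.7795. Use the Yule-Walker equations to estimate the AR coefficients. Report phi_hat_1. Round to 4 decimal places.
\hat\phi_{1} = -0.3420

The Yule-Walker equations for an AR(p) process read, in matrix form,
  Gamma_p phi = r_p,   with   (Gamma_p)_{ij} = gamma(|i - j|),
                       (r_p)_i = gamma(i),   i,j = 1..p.
Substitute the sample gammas (Toeplitz matrix and right-hand side of size 2):
  Gamma_p = [[10.432, -7.2515], [-7.2515, 10.432]]
  r_p     = [-7.2515, 7.7795]
Written out:
  10.432 phi_1 - 7.2515 phi_2 = -7.2515
  -7.2515 phi_1 + 10.432 phi_2 = 7.7795
Solve by Cramer's rule:
  det = gamma(0)^2 - gamma(1)^2 = (10.432)^2 - (-7.2515)^2 = 108.826624 - 52.58425225 = 56.24237175
  phi_hat_1 = [gamma(1) gamma(0) - gamma(1) gamma(2)] / det = [(-7.2515)(10.432) - (-7.2515)(7.7795)] / 56.24237175 = -19.23460375 / 56.24237175 = -0.342
  phi_hat_2 = [gamma(0) gamma(2) - gamma(1)^2] / det = [(10.432)(7.7795) - (-7.2515)^2] / 56.24237175 = 28.57149175 / 56.24237175 = 0.508
So phi_hat = [-0.3420, 0.5080].
Therefore phi_hat_1 = -0.3420.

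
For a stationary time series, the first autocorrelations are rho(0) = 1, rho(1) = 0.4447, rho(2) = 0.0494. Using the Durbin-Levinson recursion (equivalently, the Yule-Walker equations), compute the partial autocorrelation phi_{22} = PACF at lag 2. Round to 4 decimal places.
\phi_{22} = -0.1849

The PACF at lag k is phi_{kk}, the last component of the solution
to the Yule-Walker system G_k phi = r_k where
  (G_k)_{ij} = rho(|i - j|), (r_k)_i = rho(i), i,j = 1..k.
Equivalently, Durbin-Levinson gives phi_{kk} iteratively:
  phi_{11} = rho(1)
  phi_{kk} = [rho(k) - sum_{j=1..k-1} phi_{k-1,j} rho(k-j)]
            / [1 - sum_{j=1..k-1} phi_{k-1,j} rho(j)],
  phi_{k,j} = phi_{k-1,j} - phi_{kk} phi_{k-1,k-j},  j = 1..k-1.
Step k = 1:
  phi_11 = rho(1) = 0.4447.
Step k = 2:
  phi_22 = [rho(2) - phi_11 rho(1)] / [1 - phi_11 rho(1)] = [0.0494 - (0.4447)(0.4447)] / [1 - (0.4447)(0.4447)]
         = -0.14835809 / 0.80224191 = -0.1849.
Therefore phi_{22} = -0.1849.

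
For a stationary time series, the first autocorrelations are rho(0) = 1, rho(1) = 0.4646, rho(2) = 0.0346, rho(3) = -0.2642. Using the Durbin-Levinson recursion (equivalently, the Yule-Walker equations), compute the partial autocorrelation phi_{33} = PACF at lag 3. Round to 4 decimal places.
\phi_{33} = -0.2379

The PACF at lag k is phi_{kk}, the last component of the solution
to the Yule-Walker system G_k phi = r_k where
  (G_k)_{ij} = rho(|i - j|), (r_k)_i = rho(i), i,j = 1..k.
Equivalently, Durbin-Levinson gives phi_{kk} iteratively:
  phi_{11} = rho(1)
  phi_{kk} = [rho(k) - sum_{j=1..k-1} phi_{k-1,j} rho(k-j)]
            / [1 - sum_{j=1..k-1} phi_{k-1,j} rho(j)],
  phi_{k,j} = phi_{k-1,j} - phi_{kk} phi_{k-1,k-j},  j = 1..k-1.
Step k = 1:
  phi_11 = rho(1) = 0.4646.
Step k = 2:
  phi_22 = [rho(2) - phi_11 rho(1)] / [1 - phi_11 rho(1)] = [0.0346 - (0.4646)(0.4646)] / [1 - (0.4646)(0.4646)]
         = -0.18125316 / 0.78414684 = -0.231147.
  Update: phi_21 = phi_11 - phi_22 phi_11 = 0.4646 - (-0.231147)(0.4646) = 0.571991.
Step k = 3:
  phi_33 = [rho(3) - phi_21 rho(2) - phi_22 rho(1)] / [1 - phi_21 rho(1) - phi_22 rho(2)]
    numerator   = -0.2642 - (0.571991)(0.0346) - (-0.231147)(0.4646) = -0.17660001
    denominator = 1 - (0.571991)(0.4646) - (-0.231147)(0.0346) = 0.74225072
  phi_33 = -0.17660001 / 0.74225072 = -0.2379.
Therefore phi_{33} = -0.2379.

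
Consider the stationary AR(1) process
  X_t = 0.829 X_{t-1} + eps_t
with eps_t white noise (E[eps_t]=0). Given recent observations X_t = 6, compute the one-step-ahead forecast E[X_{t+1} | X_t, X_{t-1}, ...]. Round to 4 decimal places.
E[X_{t+1} \mid \mathcal F_t] = 4.9740

For an AR(p) model X_t = c + sum_i phi_i X_{t-i} + eps_t, the
one-step-ahead conditional mean is
  E[X_{t+1} | X_t, ...] = c + sum_i phi_i X_{t+1-i}.
Substitute known values:
  E[X_{t+1} | ...] = (0.829) * (6)
                   = 4.9740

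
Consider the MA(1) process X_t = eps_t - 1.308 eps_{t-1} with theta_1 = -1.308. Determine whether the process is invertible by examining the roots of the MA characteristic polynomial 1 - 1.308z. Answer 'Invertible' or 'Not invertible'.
\text{Not invertible}

The MA(q) characteristic polynomial is P(z) = 1 - 1.308z.
Invertibility requires all roots to lie outside the unit circle, i.e. |z| > 1 for every root.
This is linear in z: 1 + (-1.308) z = 0  =>  z = -1/(-1.308) = 0.764526,  |z| = 0.764526.
Moduli of all roots: 0.7645.
All moduli strictly greater than 1? No.
Verdict: Not invertible.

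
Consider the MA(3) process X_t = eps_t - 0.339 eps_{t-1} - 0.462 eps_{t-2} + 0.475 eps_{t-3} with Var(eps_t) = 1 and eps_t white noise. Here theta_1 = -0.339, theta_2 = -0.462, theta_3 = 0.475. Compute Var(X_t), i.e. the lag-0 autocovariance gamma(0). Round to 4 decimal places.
\gamma(0) = 1.5540

For an MA(q) process X_t = eps_t + sum_i theta_i eps_{t-i} with
Var(eps_t) = sigma^2, the variance is
  gamma(0) = sigma^2 * (1 + sum_i theta_i^2).
  sum_i theta_i^2 = (-0.339)^2 + (-0.462)^2 + (0.475)^2 = 0.114921 + 0.213444 + 0.225625 = 0.55399.
  gamma(0) = 1 * (1 + 0.55399) = 1 * 1.55399 = 1.55399, which rounds to 1.5540.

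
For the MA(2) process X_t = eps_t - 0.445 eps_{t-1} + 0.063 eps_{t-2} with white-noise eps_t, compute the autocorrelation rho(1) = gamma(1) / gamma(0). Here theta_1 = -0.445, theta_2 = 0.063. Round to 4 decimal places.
\rho(1) = -0.3935

For an MA(q) process with theta_0 = 1, the autocovariance is
  gamma(k) = sigma^2 * sum_{i=0..q-k} theta_i * theta_{i+k},
and rho(k) = gamma(k) / gamma(0). Sigma^2 cancels.
  numerator   = (1)*(-0.445) + (-0.445)*(0.063) = -0.473035.
  denominator = (1)^2 + (-0.445)^2 + (0.063)^2 = 1.201994.
  rho(1) = -0.473035 / 1.201994 = -0.3935.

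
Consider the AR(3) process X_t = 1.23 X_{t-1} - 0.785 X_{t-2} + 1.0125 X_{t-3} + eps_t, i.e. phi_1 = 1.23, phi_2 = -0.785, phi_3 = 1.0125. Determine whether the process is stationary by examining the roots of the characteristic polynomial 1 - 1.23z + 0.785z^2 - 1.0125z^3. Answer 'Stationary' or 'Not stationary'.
\text{Not stationary}

The AR(p) characteristic polynomial is P(z) = 1 - 1.23z + 0.785z^2 - 1.0125z^3.
Stationarity requires all roots to lie outside the unit circle, i.e. |z| > 1 for every root.
Degree 3: look for a simple real root z0 first, then factor out (1 - z/z0) and solve the remaining quadratic.
Testing z0 = 0.8: P(0.8) = 1 + (-1.23)(0.8) + (0.785)(0.8)^2 + (-1.0125)(0.8)^3
  = 1 + (-0.984) + (0.5024) + (-0.5184) = 0.  So z_0 = 0.8 is a root, |z_0| = 0.8.
Divide out the factor (1 - 1.25 z) = (1 - z/z0) (since 1/z0 = 1.25):
  P(z) = (1 - 1.25 z)(1 + (0.02) z + (0.81) z^2)
  [check: z-coef 0.02 - (1.25) = -1.23; z^2-coef 0.81 - (1.25)(0.02) = 0.785; z^3-coef -(1.25)(0.81) = -1.0125.]
Remaining roots from the quadratic factor 1 + (0.02) z + (0.81) z^2:
  Set 1 + (0.02) z + (0.81) z^2 = 0, i.e. a z^2 + b z + c = 0 with a = 0.81, b = 0.02, c = 1.
  Discriminant D = b^2 - 4ac = (0.02)^2 - 4*(0.81)*1 = 0.0004 - (3.24) = -3.2396.
  D < 0, so the roots are the complex-conjugate pair z = (-b +/- i sqrt(-D)) / (2a) = -0.0123 +/- 1.111i.
  For a conjugate pair |z|^2 = z * conj(z) = (product of roots) = c/a = 1/(0.81) = 1.234568, so |z| = sqrt(1.234568) = 1.1111 for both roots.
Moduli of all roots: 0.8000, 1.1111, 1.1111.
All moduli strictly greater than 1? No.
Verdict: Not stationary.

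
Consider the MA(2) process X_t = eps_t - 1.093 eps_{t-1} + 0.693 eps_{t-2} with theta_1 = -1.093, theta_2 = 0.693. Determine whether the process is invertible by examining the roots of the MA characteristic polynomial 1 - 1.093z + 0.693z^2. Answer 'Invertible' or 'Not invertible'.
\text{Invertible}

The MA(q) characteristic polynomial is P(z) = 1 - 1.093z + 0.693z^2.
Invertibility requires all roots to lie outside the unit circle, i.e. |z| > 1 for every root.
Set 1 + (-1.093) z + (0.693) z^2 = 0, i.e. a z^2 + b z + c = 0 with a = 0.693, b = -1.093, c = 1.
Discriminant D = b^2 - 4ac = (-1.093)^2 - 4*(0.693)*1 = 1.194649 - (2.772) = -1.577351.
D < 0, so the roots are the complex-conjugate pair z = (-b +/- i sqrt(-D)) / (2a) = 0.7886 +/- 0.9062i.
For a conjugate pair |z|^2 = z * conj(z) = (product of roots) = c/a = 1/(0.693) = 1.443001, so |z| = sqrt(1.443001) = 1.2012 for both roots.
Moduli of all roots: 1.2012, 1.2012.
All moduli strictly greater than 1? Yes.
Verdict: Invertible.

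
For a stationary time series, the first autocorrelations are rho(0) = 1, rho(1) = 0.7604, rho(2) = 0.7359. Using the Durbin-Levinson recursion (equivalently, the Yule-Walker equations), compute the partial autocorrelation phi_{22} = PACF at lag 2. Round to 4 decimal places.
\phi_{22} = 0.3739

The PACF at lag k is phi_{kk}, the last component of the solution
to the Yule-Walker system G_k phi = r_k where
  (G_k)_{ij} = rho(|i - j|), (r_k)_i = rho(i), i,j = 1..k.
Equivalently, Durbin-Levinson gives phi_{kk} iteratively:
  phi_{11} = rho(1)
  phi_{kk} = [rho(k) - sum_{j=1..k-1} phi_{k-1,j} rho(k-j)]
            / [1 - sum_{j=1..k-1} phi_{k-1,j} rho(j)],
  phi_{k,j} = phi_{k-1,j} - phi_{kk} phi_{k-1,k-j},  j = 1..k-1.
Step k = 1:
  phi_11 = rho(1) = 0.7604.
Step k = 2:
  phi_22 = [rho(2) - phi_11 rho(1)] / [1 - phi_11 rho(1)] = [0.7359 - (0.7604)(0.7604)] / [1 - (0.7604)(0.7604)]
         = 0.15769184 / 0.42179184 = 0.3739.
Therefore phi_{22} = 0.3739.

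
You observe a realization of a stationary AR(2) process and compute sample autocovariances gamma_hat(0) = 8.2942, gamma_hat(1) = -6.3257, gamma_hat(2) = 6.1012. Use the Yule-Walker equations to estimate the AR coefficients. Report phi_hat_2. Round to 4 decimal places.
\hat\phi_{2} = 0.3680

The Yule-Walker equations for an AR(p) process read, in matrix form,
  Gamma_p phi = r_p,   with   (Gamma_p)_{ij} = gamma(|i - j|),
                       (r_p)_i = gamma(i),   i,j = 1..p.
Substitute the sample gammas (Toeplitz matrix and right-hand side of size 2):
  Gamma_p = [[8.2942, -6.3257], [-6.3257, 8.2942]]
  r_p     = [-6.3257, 6.1012]
Written out:
  8.2942 phi_1 - 6.3257 phi_2 = -6.3257
  -6.3257 phi_1 + 8.2942 phi_2 = 6.1012
Solve by Cramer's rule:
  det = gamma(0)^2 - gamma(1)^2 = (8.2942)^2 - (-6.3257)^2 = 68.79375364 - 40.01448049 = 28.77927315
  phi_hat_1 = [gamma(1) gamma(0) - gamma(1) gamma(2)] / det = [(-6.3257)(8.2942) - (-6.3257)(6.1012)] / 28.77927315 = -13.8722601 / 28.77927315 = -0.482
  phi_hat_2 = [gamma(0) gamma(2) - gamma(1)^2] / det = [(8.2942)(6.1012) - (-6.3257)^2] / 28.77927315 = 10.59009255 / 28.77927315 = 0.368
So phi_hat = [-0.4820, 0.3680].
Therefore phi_hat_2 = 0.3680.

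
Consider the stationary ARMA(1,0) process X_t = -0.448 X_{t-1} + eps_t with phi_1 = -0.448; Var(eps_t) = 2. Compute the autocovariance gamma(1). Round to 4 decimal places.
\gamma(1) = -1.1210

Multiply the model equation by X_{t-k} and take expectations. With theta_0 = psi_0 = 1 and psi_j the MA(infinity) weights, this gives
  gamma(k) - sum_i phi_i gamma(k-i) = c_k,
  c_k = sigma^2 * sum_{j=k..q} theta_j psi_{j-k}   (c_k = 0 for k > q),
using gamma(-m) = gamma(m).
Pure AR (q = 0): c_0 = sigma^2 = 2, c_k = 0 for k >= 1.
Equations for k = 0 and k = 1 (AR order 1):
  gamma(0) = phi_1 gamma(1) + c_0
  gamma(1) = phi_1 gamma(0) + c_1
Substituting the second into the first: gamma(0) (1 - phi_1^2) = c_0 + phi_1 c_1, so
  gamma(0) = c_0 / (1 - phi_1^2) = 2 / (1 - (-0.448)^2) = 2 / 0.799296 = 2.502202.
  gamma(1) = phi_1 gamma(0) = (-0.448)(2.502202) = -1.120986.
Therefore gamma(1) = -1.1210 (to 4 decimal places).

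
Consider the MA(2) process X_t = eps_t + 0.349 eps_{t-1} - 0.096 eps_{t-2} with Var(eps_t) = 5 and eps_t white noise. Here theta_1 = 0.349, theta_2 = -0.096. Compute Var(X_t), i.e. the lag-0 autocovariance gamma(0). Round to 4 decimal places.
\gamma(0) = 5.6551

For an MA(q) process X_t = eps_t + sum_i theta_i eps_{t-i} with
Var(eps_t) = sigma^2, the variance is
  gamma(0) = sigma^2 * (1 + sum_i theta_i^2).
  sum_i theta_i^2 = (0.349)^2 + (-0.096)^2 = 0.121801 + 0.009216 = 0.131017.
  gamma(0) = 5 * (1 + 0.131017) = 5 * 1.131017 = 5.655085, which rounds to 5.6551.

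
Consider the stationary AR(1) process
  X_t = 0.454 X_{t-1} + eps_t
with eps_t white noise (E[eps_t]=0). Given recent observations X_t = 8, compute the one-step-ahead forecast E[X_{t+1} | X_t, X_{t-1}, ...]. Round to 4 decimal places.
E[X_{t+1} \mid \mathcal F_t] = 3.6320

For an AR(p) model X_t = c + sum_i phi_i X_{t-i} + eps_t, the
one-step-ahead conditional mean is
  E[X_{t+1} | X_t, ...] = c + sum_i phi_i X_{t+1-i}.
Substitute known values:
  E[X_{t+1} | ...] = (0.454) * (8)
                   = 3.6320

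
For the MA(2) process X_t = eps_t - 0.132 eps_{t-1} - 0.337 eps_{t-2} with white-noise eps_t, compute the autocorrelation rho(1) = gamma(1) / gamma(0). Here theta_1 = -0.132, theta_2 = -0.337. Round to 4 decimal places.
\rho(1) = -0.0774

For an MA(q) process with theta_0 = 1, the autocovariance is
  gamma(k) = sigma^2 * sum_{i=0..q-k} theta_i * theta_{i+k},
and rho(k) = gamma(k) / gamma(0). Sigma^2 cancels.
  numerator   = (1)*(-0.132) + (-0.132)*(-0.337) = -0.087516.
  denominator = (1)^2 + (-0.132)^2 + (-0.337)^2 = 1.130993.
  rho(1) = -0.087516 / 1.130993 = -0.0774.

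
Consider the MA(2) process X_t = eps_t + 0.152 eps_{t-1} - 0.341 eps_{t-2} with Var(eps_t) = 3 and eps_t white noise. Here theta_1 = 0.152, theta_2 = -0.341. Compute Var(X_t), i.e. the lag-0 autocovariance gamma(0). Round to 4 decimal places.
\gamma(0) = 3.4182

For an MA(q) process X_t = eps_t + sum_i theta_i eps_{t-i} with
Var(eps_t) = sigma^2, the variance is
  gamma(0) = sigma^2 * (1 + sum_i theta_i^2).
  sum_i theta_i^2 = (0.152)^2 + (-0.341)^2 = 0.023104 + 0.116281 = 0.139385.
  gamma(0) = 3 * (1 + 0.139385) = 3 * 1.139385 = 3.418155, which rounds to 3.4182.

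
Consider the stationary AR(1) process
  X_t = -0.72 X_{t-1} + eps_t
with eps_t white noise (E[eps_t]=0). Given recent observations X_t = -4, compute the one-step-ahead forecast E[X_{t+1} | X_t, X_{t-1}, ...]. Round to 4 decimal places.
E[X_{t+1} \mid \mathcal F_t] = 2.8800

For an AR(p) model X_t = c + sum_i phi_i X_{t-i} + eps_t, the
one-step-ahead conditional mean is
  E[X_{t+1} | X_t, ...] = c + sum_i phi_i X_{t+1-i}.
Substitute known values:
  E[X_{t+1} | ...] = (-0.72) * (-4)
                   = 2.8800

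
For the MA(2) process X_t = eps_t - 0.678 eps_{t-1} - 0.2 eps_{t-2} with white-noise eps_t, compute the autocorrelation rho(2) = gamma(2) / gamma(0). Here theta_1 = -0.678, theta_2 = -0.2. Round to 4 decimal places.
\rho(2) = -0.1334

For an MA(q) process with theta_0 = 1, the autocovariance is
  gamma(k) = sigma^2 * sum_{i=0..q-k} theta_i * theta_{i+k},
and rho(k) = gamma(k) / gamma(0). Sigma^2 cancels.
  numerator   = (1)*(-0.2) = -0.2.
  denominator = (1)^2 + (-0.678)^2 + (-0.2)^2 = 1.499684.
  rho(2) = -0.2 / 1.499684 = -0.1334.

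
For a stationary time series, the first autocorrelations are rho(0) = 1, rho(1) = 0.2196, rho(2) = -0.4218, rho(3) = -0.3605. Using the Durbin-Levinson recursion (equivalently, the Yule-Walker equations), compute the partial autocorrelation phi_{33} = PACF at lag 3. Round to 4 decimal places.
\phi_{33} = -0.1580

The PACF at lag k is phi_{kk}, the last component of the solution
to the Yule-Walker system G_k phi = r_k where
  (G_k)_{ij} = rho(|i - j|), (r_k)_i = rho(i), i,j = 1..k.
Equivalently, Durbin-Levinson gives phi_{kk} iteratively:
  phi_{11} = rho(1)
  phi_{kk} = [rho(k) - sum_{j=1..k-1} phi_{k-1,j} rho(k-j)]
            / [1 - sum_{j=1..k-1} phi_{k-1,j} rho(j)],
  phi_{k,j} = phi_{k-1,j} - phi_{kk} phi_{k-1,k-j},  j = 1..k-1.
Step k = 1:
  phi_11 = rho(1) = 0.2196.
Step k = 2:
  phi_22 = [rho(2) - phi_11 rho(1)] / [1 - phi_11 rho(1)] = [-0.4218 - (0.2196)(0.2196)] / [1 - (0.2196)(0.2196)]
         = -0.47002416 / 0.95177584 = -0.493839.
  Update: phi_21 = phi_11 - phi_22 phi_11 = 0.2196 - (-0.493839)(0.2196) = 0.328047.
Step k = 3:
  phi_33 = [rho(3) - phi_21 rho(2) - phi_22 rho(1)] / [1 - phi_21 rho(1) - phi_22 rho(2)]
    numerator   = -0.3605 - (0.328047)(-0.4218) - (-0.493839)(0.2196) = -0.11368267
    denominator = 1 - (0.328047)(0.2196) - (-0.493839)(-0.4218) = 0.71965951
  phi_33 = -0.11368267 / 0.71965951 = -0.158.
Therefore phi_{33} = -0.1580.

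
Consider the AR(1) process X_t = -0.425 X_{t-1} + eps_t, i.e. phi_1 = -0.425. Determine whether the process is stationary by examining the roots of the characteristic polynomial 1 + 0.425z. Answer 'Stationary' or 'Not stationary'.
\text{Stationary}

The AR(p) characteristic polynomial is P(z) = 1 + 0.425z.
Stationarity requires all roots to lie outside the unit circle, i.e. |z| > 1 for every root.
This is linear in z: 1 + (0.425) z = 0  =>  z = -1/(0.425) = -2.352941,  |z| = 2.352941.
Moduli of all roots: 2.3529.
All moduli strictly greater than 1? Yes.
Verdict: Stationary.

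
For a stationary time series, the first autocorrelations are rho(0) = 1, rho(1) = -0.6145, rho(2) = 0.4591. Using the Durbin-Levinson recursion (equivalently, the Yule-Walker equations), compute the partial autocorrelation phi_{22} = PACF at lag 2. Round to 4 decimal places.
\phi_{22} = 0.1309

The PACF at lag k is phi_{kk}, the last component of the solution
to the Yule-Walker system G_k phi = r_k where
  (G_k)_{ij} = rho(|i - j|), (r_k)_i = rho(i), i,j = 1..k.
Equivalently, Durbin-Levinson gives phi_{kk} iteratively:
  phi_{11} = rho(1)
  phi_{kk} = [rho(k) - sum_{j=1..k-1} phi_{k-1,j} rho(k-j)]
            / [1 - sum_{j=1..k-1} phi_{k-1,j} rho(j)],
  phi_{k,j} = phi_{k-1,j} - phi_{kk} phi_{k-1,k-j},  j = 1..k-1.
Step k = 1:
  phi_11 = rho(1) = -0.6145.
Step k = 2:
  phi_22 = [rho(2) - phi_11 rho(1)] / [1 - phi_11 rho(1)] = [0.4591 - (-0.6145)(-0.6145)] / [1 - (-0.6145)(-0.6145)]
         = 0.08148975 / 0.62238975 = 0.1309.
Therefore phi_{22} = 0.1309.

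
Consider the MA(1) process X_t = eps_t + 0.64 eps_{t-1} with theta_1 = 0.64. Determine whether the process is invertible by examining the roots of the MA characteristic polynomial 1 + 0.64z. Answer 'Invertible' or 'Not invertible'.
\text{Invertible}

The MA(q) characteristic polynomial is P(z) = 1 + 0.64z.
Invertibility requires all roots to lie outside the unit circle, i.e. |z| > 1 for every root.
This is linear in z: 1 + (0.64) z = 0  =>  z = -1/(0.64) = -1.5625,  |z| = 1.5625.
Moduli of all roots: 1.5625.
All moduli strictly greater than 1? Yes.
Verdict: Invertible.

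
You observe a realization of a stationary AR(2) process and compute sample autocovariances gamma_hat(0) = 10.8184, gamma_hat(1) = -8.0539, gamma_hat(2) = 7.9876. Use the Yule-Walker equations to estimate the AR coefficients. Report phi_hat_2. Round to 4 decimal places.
\hat\phi_{2} = 0.4130

The Yule-Walker equations for an AR(p) process read, in matrix form,
  Gamma_p phi = r_p,   with   (Gamma_p)_{ij} = gamma(|i - j|),
                       (r_p)_i = gamma(i),   i,j = 1..p.
Substitute the sample gammas (Toeplitz matrix and right-hand side of size 2):
  Gamma_p = [[10.8184, -8.0539], [-8.0539, 10.8184]]
  r_p     = [-8.0539, 7.9876]
Written out:
  10.8184 phi_1 - 8.0539 phi_2 = -8.0539
  -8.0539 phi_1 + 10.8184 phi_2 = 7.9876
Solve by Cramer's rule:
  det = gamma(0)^2 - gamma(1)^2 = (10.8184)^2 - (-8.0539)^2 = 117.03777856 - 64.86530521 = 52.17247335
  phi_hat_1 = [gamma(1) gamma(0) - gamma(1) gamma(2)] / det = [(-8.0539)(10.8184) - (-8.0539)(7.9876)] / 52.17247335 = -22.79898012 / 52.17247335 = -0.437
  phi_hat_2 = [gamma(0) gamma(2) - gamma(1)^2] / det = [(10.8184)(7.9876) - (-8.0539)^2] / 52.17247335 = 21.54774663 / 52.17247335 = 0.413
So phi_hat = [-0.4370, 0.4130].
Therefore phi_hat_2 = 0.4130.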